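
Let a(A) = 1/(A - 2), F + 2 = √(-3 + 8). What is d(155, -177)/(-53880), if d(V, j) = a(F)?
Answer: 1/148170 + √5/592680 ≈ 1.0522e-5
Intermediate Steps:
F = -2 + √5 (F = -2 + √(-3 + 8) = -2 + √5 ≈ 0.23607)
a(A) = 1/(-2 + A)
d(V, j) = 1/(-4 + √5) (d(V, j) = 1/(-2 + (-2 + √5)) = 1/(-4 + √5))
d(155, -177)/(-53880) = (-4/11 - √5/11)/(-53880) = (-4/11 - √5/11)*(-1/53880) = 1/148170 + √5/592680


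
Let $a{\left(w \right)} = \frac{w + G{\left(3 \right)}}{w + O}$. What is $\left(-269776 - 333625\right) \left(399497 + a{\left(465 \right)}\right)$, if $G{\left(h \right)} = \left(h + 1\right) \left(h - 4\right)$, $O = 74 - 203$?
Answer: $- \frac{80995392971653}{336} \approx -2.4106 \cdot 10^{11}$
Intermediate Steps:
$O = -129$
$G{\left(h \right)} = \left(1 + h\right) \left(-4 + h\right)$
$a{\left(w \right)} = \frac{-4 + w}{-129 + w}$ ($a{\left(w \right)} = \frac{w - \left(13 - 9\right)}{w - 129} = \frac{w - 4}{-129 + w} = \frac{-4 + w}{-129 + w}$)
$\left(-269776 - 333625\right) \left(399497 + a{\left(465 \right)}\right) = \left(-269776 - 333625\right) \left(399497 + \frac{-4 + 465}{-129 + 465}\right) = - 603401 \left(399497 + \frac{1}{336} \cdot 461\right) = - 603401 \left(399497 + \frac{461}{336}\right) = \left(-603401\right) \frac{134231453}{336} = - \frac{80995392971653}{336}$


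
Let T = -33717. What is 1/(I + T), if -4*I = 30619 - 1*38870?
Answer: -4/126617 ≈ -3.1591e-5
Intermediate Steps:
I = 8251/4 (I = -(30619 - 1*38870)/4 = -(30619 - 38870)/4 = -¼*(-8251) = 8251/4 ≈ 2062.8)
1/(I + T) = 1/(8251/4 - 33717) = 1/(-126617/4) = -4/126617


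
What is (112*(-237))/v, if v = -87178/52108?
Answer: 98796768/6227 ≈ 15866.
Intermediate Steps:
v = -6227/3722 (v = -87178*1/52108 = -6227/3722 ≈ -1.6730)
(112*(-237))/v = (112*(-237))/(-6227/3722) = -26544*(-3722/6227) = 98796768/6227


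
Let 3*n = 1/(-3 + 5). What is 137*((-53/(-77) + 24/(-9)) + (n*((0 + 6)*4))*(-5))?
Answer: -695549/231 ≈ -3011.0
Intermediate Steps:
n = 1/6 (n = 1/(3*(-3 + 5)) = (1/3)/2 = (1/3)*(1/2) = 1/6 ≈ 0.16667)
137*((-53/(-77) + 24/(-9)) + (n*((0 + 6)*4))*(-5)) = 137*((-53/(-77) + 24/(-9)) + (((0 + 6)*4)/6)*(-5)) = 137*((-53*(-1/77) + 24*(-1/9)) + ((6*4)/6)*(-5)) = 137*((53/77 - 8/3) + ((1/6)*24)*(-5)) = 137*(-457/231 + 4*(-5)) = 137*(-457/231 - 20) = 137*(-5077/231) = -695549/231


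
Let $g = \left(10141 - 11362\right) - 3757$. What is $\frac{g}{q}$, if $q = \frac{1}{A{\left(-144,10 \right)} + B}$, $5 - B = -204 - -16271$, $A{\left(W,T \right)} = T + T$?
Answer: $79857076$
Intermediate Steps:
$A{\left(W,T \right)} = 2 T$
$B = -16062$ ($B = 5 - \left(-204 - -16271\right) = 5 - \left(-204 + 16271\right) = 5 - 16067 = -16062$)
$g = -4978$ ($g = -1221 - 3757 = -4978$)
$q = - \frac{1}{16042}$ ($q = \frac{1}{2 \cdot 10 - 16062} = \frac{1}{20 - 16062} = \frac{1}{-16042} = - \frac{1}{16042} \approx -6.2336 \cdot 10^{-5}$)
$\frac{g}{q} = - \frac{4978}{- \frac{1}{16042}} = \left(-4978\right) \left(-16042\right) = 79857076$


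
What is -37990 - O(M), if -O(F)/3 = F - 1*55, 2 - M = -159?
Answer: -37672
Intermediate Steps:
M = 161 (M = 2 - 1*(-159) = 2 + 159 = 161)
O(F) = 165 - 3*F (O(F) = -3*(F - 1*55) = -3*(F - 55) = -3*(-55 + F) = 165 - 3*F)
-37990 - O(M) = -37990 - (165 - 3*161) = -37990 - (165 - 483) = -37990 - 1*(-318) = -37990 + 318 = -37672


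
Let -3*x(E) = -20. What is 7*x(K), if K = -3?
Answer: 140/3 ≈ 46.667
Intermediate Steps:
x(E) = 20/3 (x(E) = -⅓*(-20) = 20/3)
7*x(K) = 7*(20/3) = 140/3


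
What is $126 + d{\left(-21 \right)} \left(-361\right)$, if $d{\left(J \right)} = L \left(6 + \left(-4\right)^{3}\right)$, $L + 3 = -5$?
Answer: $-167378$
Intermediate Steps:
$L = -8$ ($L = -3 - 5 = -8$)
$d{\left(J \right)} = 464$ ($d{\left(J \right)} = - 8 \left(6 + \left(-4\right)^{3}\right) = - 8 \left(6 - 64\right) = \left(-8\right) \left(-58\right) = 464$)
$126 + d{\left(-21 \right)} \left(-361\right) = 126 + 464 \left(-361\right) = 126 - 167504 = -167378$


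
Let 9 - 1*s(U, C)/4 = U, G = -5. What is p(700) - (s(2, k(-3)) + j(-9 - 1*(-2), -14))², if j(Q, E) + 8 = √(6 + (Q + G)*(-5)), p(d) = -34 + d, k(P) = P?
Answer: 200 - 40*√66 ≈ -124.96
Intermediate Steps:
s(U, C) = 36 - 4*U
j(Q, E) = -8 + √(31 - 5*Q) (j(Q, E) = -8 + √(6 + (Q - 5)*(-5)) = -8 + √(6 + (-5 + Q)*(-5)) = -8 + √(6 + (25 - 5*Q)) = -8 + √(31 - 5*Q))
p(700) - (s(2, k(-3)) + j(-9 - 1*(-2), -14))² = (-34 + 700) - ((36 - 4*2) + (-8 + √(31 - 5*(-9 - 1*(-2)))))² = 666 - ((36 - 8) + (-8 + √(31 - 5*(-9 + 2))))² = 666 - (28 + (-8 + √(31 - 5*(-7))))² = 666 - (28 + (-8 + √(31 + 35)))² = 666 - (28 + (-8 + √66))² = 666 - (20 + √66)²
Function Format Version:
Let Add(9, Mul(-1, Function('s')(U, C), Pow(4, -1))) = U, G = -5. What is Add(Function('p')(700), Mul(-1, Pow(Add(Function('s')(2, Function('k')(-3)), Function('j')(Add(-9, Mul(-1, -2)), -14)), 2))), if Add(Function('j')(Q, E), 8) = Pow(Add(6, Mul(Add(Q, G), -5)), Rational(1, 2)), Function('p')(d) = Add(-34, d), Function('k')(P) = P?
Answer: Add(200, Mul(-40, Pow(66, Rational(1, 2)))) ≈ -124.96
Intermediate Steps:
Function('s')(U, C) = Add(36, Mul(-4, U))
Function('j')(Q, E) = Add(-8, Pow(Add(31, Mul(-5, Q)), Rational(1, 2))) (Function('j')(Q, E) = Add(-8, Pow(Add(6, Mul(Add(Q, -5), -5)), Rational(1, 2))) = Add(-8, Pow(Add(6, Mul(Add(-5, Q), -5)), Rational(1, 2))) = Add(-8, Pow(Add(6, Add(25, Mul(-5, Q))), Rational(1, 2))) = Add(-8, Pow(Add(31, Mul(-5, Q)), Rational(1, 2))))
Add(Function('p')(700), Mul(-1, Pow(Add(Function('s')(2, Function('k')(-3)), Function('j')(Add(-9, Mul(-1, -2)), -14)), 2))) = Add(Add(-34, 700), Mul(-1, Pow(Add(Add(36, Mul(-4, 2)), Add(-8, Pow(Add(31, Mul(-5, Add(-9, Mul(-1, -2)))), Rational(1, 2)))), 2))) = Add(666, Mul(-1, Pow(Add(Add(36, -8), Add(-8, Pow(Add(31, Mul(-5, Add(-9, 2))), Rational(1, 2)))), 2))) = Add(666, Mul(-1, Pow(Add(28, Add(-8, Pow(Add(31, Mul(-5, -7)), Rational(1, 2)))), 2))) = Add(666, Mul(-1, Pow(Add(28, Add(-8, Pow(Add(31, 35), Rational(1, 2)))), 2))) = Add(666, Mul(-1, Pow(Add(28, Add(-8, Pow(66, Rational(1, 2)))), 2))) = Add(666, Mul(-1, Pow(Add(20, Pow(66, Rational(1, 2))), 2)))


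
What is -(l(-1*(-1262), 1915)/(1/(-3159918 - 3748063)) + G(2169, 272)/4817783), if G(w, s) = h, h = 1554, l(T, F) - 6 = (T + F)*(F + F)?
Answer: 404962279272176868114/4817783 ≈ 8.4056e+13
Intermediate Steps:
l(T, F) = 6 + 2*F*(F + T) (l(T, F) = 6 + (T + F)*(F + F) = 6 + (F + T)*(2*F) = 6 + 2*F*(F + T))
G(w, s) = 1554
-(l(-1*(-1262), 1915)/(1/(-3159918 - 3748063)) + G(2169, 272)/4817783) = -((6 + 2*1915² + 2*1915*(-1*(-1262)))/(1/(-3159918 - 3748063)) + 1554/4817783) = -((6 + 2*3667225 + 2*1915*1262)/(1/(-6907981)) + 1554*(1/4817783)) = -((6 + 7334450 + 4833460)/(-1/6907981) + 1554/4817783) = -(12167916*(-6907981) + 1554/4817783) = -(-84055732537596 + 1554/4817783) = -1*(-404962279272176868114/4817783) = 404962279272176868114/4817783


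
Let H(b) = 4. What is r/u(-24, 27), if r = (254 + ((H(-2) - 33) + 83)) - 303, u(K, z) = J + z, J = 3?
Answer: ⅙ ≈ 0.16667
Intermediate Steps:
u(K, z) = 3 + z
r = 5 (r = (254 + ((4 - 33) + 83)) - 303 = (254 + (-29 + 83)) - 303 = (254 + 54) - 303 = 308 - 303 = 5)
r/u(-24, 27) = 5/(3 + 27) = 5/30 = 5*(1/30) = ⅙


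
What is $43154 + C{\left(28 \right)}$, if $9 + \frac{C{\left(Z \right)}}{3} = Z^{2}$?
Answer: $45479$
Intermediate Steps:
$C{\left(Z \right)} = -27 + 3 Z^{2}$
$43154 + C{\left(28 \right)} = 43154 - \left(27 - 3 \cdot 28^{2}\right) = 43154 + \left(-27 + 3 \cdot 784\right) = 43154 + \left(-27 + 2352\right) = 43154 + 2325 = 45479$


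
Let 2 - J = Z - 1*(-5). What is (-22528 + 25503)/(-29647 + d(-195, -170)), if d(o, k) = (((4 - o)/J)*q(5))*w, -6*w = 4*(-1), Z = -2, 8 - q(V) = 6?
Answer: -8925/89737 ≈ -0.099457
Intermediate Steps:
q(V) = 2 (q(V) = 8 - 1*6 = 8 - 6 = 2)
J = -1 (J = 2 - (-2 - 1*(-5)) = 2 - (-2 + 5) = 2 - 1*3 = 2 - 3 = -1)
w = 2/3 (w = -2*(-1)/3 = -1/6*(-4) = 2/3 ≈ 0.66667)
d(o, k) = -16/3 + 4*o/3 (d(o, k) = (((4 - o)/(-1))*2)*(2/3) = (((4 - o)*(-1))*2)*(2/3) = ((-4 + o)*2)*(2/3) = (-8 + 2*o)*(2/3) = -16/3 + 4*o/3)
(-22528 + 25503)/(-29647 + d(-195, -170)) = (-22528 + 25503)/(-29647 + (-16/3 + (4/3)*(-195))) = 2975/(-29647 + (-16/3 - 260)) = 2975/(-29647 - 796/3) = 2975/(-89737/3) = 2975*(-3/89737) = -8925/89737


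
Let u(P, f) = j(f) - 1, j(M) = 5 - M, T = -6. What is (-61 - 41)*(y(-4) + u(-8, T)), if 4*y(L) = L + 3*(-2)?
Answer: -765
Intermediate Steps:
y(L) = -3/2 + L/4 (y(L) = (L + 3*(-2))/4 = (L - 6)/4 = (-6 + L)/4 = -3/2 + L/4)
u(P, f) = 4 - f (u(P, f) = (5 - f) - 1 = 4 - f)
(-61 - 41)*(y(-4) + u(-8, T)) = (-61 - 41)*((-3/2 + (¼)*(-4)) + (4 - 1*(-6))) = -102*((-3/2 - 1) + (4 + 6)) = -102*(-5/2 + 10) = -102*15/2 = -765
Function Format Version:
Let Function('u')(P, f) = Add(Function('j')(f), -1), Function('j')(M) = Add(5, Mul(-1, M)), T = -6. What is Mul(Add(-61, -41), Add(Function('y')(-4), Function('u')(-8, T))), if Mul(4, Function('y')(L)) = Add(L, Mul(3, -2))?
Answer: -765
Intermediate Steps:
Function('y')(L) = Add(Rational(-3, 2), Mul(Rational(1, 4), L)) (Function('y')(L) = Mul(Rational(1, 4), Add(L, Mul(3, -2))) = Mul(Rational(1, 4), Add(L, -6)) = Mul(Rational(1, 4), Add(-6, L)) = Add(Rational(-3, 2), Mul(Rational(1, 4), L)))
Function('u')(P, f) = Add(4, Mul(-1, f)) (Function('u')(P, f) = Add(Add(5, Mul(-1, f)), -1) = Add(4, Mul(-1, f)))
Mul(Add(-61, -41), Add(Function('y')(-4), Function('u')(-8, T))) = Mul(Add(-61, -41), Add(Add(Rational(-3, 2), Mul(Rational(1, 4), -4)), Add(4, Mul(-1, -6)))) = Mul(-102, Add(Add(Rational(-3, 2), -1), Add(4, 6))) = Mul(-102, Add(Rational(-5, 2), 10)) = Mul(-102, Rational(15, 2)) = -765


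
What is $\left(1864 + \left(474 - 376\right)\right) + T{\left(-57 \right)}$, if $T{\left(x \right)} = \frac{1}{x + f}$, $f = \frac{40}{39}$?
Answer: $\frac{4283007}{2183} \approx 1962.0$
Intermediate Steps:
$f = \frac{40}{39}$ ($f = 40 \cdot \frac{1}{39} = \frac{40}{39} \approx 1.0256$)
$T{\left(x \right)} = \frac{1}{\frac{40}{39} + x}$ ($T{\left(x \right)} = \frac{1}{x + \frac{40}{39}} = \frac{1}{\frac{40}{39} + x}$)
$\left(1864 + \left(474 - 376\right)\right) + T{\left(-57 \right)} = \left(1864 + \left(474 - 376\right)\right) + \frac{39}{40 + 39 \left(-57\right)} = \left(1864 + \left(474 + \left(-433 + 57\right)\right)\right) + \frac{39}{40 - 2223} = \left(1864 + \left(474 - 376\right)\right) + \frac{39}{-2183} = \left(1864 + 98\right) + 39 \left(- \frac{1}{2183}\right) = 1962 - \frac{39}{2183} = \frac{4283007}{2183}$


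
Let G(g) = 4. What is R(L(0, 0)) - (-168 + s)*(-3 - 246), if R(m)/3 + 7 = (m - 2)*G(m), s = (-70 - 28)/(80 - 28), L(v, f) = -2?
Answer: -1101627/26 ≈ -42370.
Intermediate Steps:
s = -49/26 (s = -98/52 = -98*1/52 = -49/26 ≈ -1.8846)
R(m) = -45 + 12*m (R(m) = -21 + 3*((m - 2)*4) = -21 + 3*((-2 + m)*4) = -21 + 3*(-8 + 4*m) = -21 + (-24 + 12*m) = -45 + 12*m)
R(L(0, 0)) - (-168 + s)*(-3 - 246) = (-45 + 12*(-2)) - (-168 - 49/26)*(-3 - 246) = (-45 - 24) - (-4417)*(-249)/26 = -69 - 1*1099833/26 = -69 - 1099833/26 = -1101627/26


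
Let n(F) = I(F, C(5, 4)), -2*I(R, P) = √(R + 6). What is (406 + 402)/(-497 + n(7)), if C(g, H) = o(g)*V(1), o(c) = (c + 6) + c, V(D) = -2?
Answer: -1606304/988023 + 1616*√13/988023 ≈ -1.6199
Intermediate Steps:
o(c) = 6 + 2*c (o(c) = (6 + c) + c = 6 + 2*c)
C(g, H) = -12 - 4*g (C(g, H) = (6 + 2*g)*(-2) = -12 - 4*g)
I(R, P) = -√(6 + R)/2 (I(R, P) = -√(R + 6)/2 = -√(6 + R)/2)
n(F) = -√(6 + F)/2
(406 + 402)/(-497 + n(7)) = (406 + 402)/(-497 - √(6 + 7)/2) = 808/(-497 - √13/2)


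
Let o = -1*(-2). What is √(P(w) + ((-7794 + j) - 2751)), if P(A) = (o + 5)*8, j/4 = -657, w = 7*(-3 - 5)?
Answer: I*√13117 ≈ 114.53*I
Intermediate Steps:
o = 2
w = -56 (w = 7*(-8) = -56)
j = -2628 (j = 4*(-657) = -2628)
P(A) = 56 (P(A) = (2 + 5)*8 = 7*8 = 56)
√(P(w) + ((-7794 + j) - 2751)) = √(56 + ((-7794 - 2628) - 2751)) = √(56 + (-10422 - 2751)) = √(56 - 13173) = √(-13117) = I*√13117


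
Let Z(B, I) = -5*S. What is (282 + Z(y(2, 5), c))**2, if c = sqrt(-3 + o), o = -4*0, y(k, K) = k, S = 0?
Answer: 79524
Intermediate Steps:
o = 0
c = I*sqrt(3) (c = sqrt(-3 + 0) = sqrt(-3) = I*sqrt(3) ≈ 1.732*I)
Z(B, I) = 0 (Z(B, I) = -5*0 = 0)
(282 + Z(y(2, 5), c))**2 = (282 + 0)**2 = 282**2 = 79524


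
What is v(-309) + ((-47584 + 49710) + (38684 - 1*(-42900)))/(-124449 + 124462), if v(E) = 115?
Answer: 85205/13 ≈ 6554.2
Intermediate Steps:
v(-309) + ((-47584 + 49710) + (38684 - 1*(-42900)))/(-124449 + 124462) = 115 + ((-47584 + 49710) + (38684 - 1*(-42900)))/(-124449 + 124462) = 115 + (2126 + (38684 + 42900))/13 = 115 + (2126 + 81584)*(1/13) = 115 + 83710*(1/13) = 115 + 83710/13 = 85205/13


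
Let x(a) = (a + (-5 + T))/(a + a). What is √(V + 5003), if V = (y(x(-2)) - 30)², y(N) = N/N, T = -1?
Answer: 2*√1461 ≈ 76.446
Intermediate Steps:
x(a) = (-6 + a)/(2*a) (x(a) = (a + (-5 - 1))/(a + a) = (a - 6)/((2*a)) = (-6 + a)*(1/(2*a)) = (-6 + a)/(2*a))
y(N) = 1
V = 841 (V = (1 - 30)² = (-29)² = 841)
√(V + 5003) = √(841 + 5003) = √5844 = 2*√1461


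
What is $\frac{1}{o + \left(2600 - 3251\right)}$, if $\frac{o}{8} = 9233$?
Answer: $\frac{1}{73213} \approx 1.3659 \cdot 10^{-5}$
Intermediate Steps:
$o = 73864$ ($o = 8 \cdot 9233 = 73864$)
$\frac{1}{o + \left(2600 - 3251\right)} = \frac{1}{73864 + \left(2600 - 3251\right)} = \frac{1}{73864 - 651} = \frac{1}{73213}$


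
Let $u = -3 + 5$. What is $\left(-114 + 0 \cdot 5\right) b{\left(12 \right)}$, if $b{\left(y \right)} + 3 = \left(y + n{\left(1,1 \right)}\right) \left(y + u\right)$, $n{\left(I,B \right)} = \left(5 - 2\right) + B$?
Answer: $-25194$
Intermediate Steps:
$n{\left(I,B \right)} = 3 + B$
$u = 2$
$b{\left(y \right)} = -3 + \left(2 + y\right) \left(4 + y\right)$ ($b{\left(y \right)} = -3 + \left(y + \left(3 + 1\right)\right) \left(y + 2\right) = -3 + \left(y + 4\right) \left(2 + y\right) = -3 + \left(4 + y\right) \left(2 + y\right) = -3 + \left(2 + y\right) \left(4 + y\right)$)
$\left(-114 + 0 \cdot 5\right) b{\left(12 \right)} = \left(-114 + 0 \cdot 5\right) \left(5 + 12^{2} + 6 \cdot 12\right) = \left(-114 + 0\right) \left(5 + 144 + 72\right) = \left(-114\right) 221 = -25194$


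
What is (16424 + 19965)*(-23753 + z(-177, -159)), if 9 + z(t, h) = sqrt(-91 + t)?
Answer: -864675418 + 72778*I*sqrt(67) ≈ -8.6468e+8 + 5.9571e+5*I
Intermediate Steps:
z(t, h) = -9 + sqrt(-91 + t)
(16424 + 19965)*(-23753 + z(-177, -159)) = (16424 + 19965)*(-23753 + (-9 + sqrt(-91 - 177))) = 36389*(-23753 + (-9 + sqrt(-268))) = 36389*(-23753 + (-9 + 2*I*sqrt(67))) = 36389*(-23762 + 2*I*sqrt(67)) = -864675418 + 72778*I*sqrt(67)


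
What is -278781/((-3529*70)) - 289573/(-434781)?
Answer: 192741900151/107403950430 ≈ 1.7946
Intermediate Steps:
-278781/((-3529*70)) - 289573/(-434781) = -278781/(-247030) - 289573*(-1/434781) = -278781*(-1/247030) + 289573/434781 = 278781/247030 + 289573/434781 = 192741900151/107403950430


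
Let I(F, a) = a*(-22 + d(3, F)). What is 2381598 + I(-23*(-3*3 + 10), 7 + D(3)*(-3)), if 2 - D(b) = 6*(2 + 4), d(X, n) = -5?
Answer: 2378655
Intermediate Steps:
D(b) = -34 (D(b) = 2 - 6*(2 + 4) = 2 - 6*6 = 2 - 1*36 = 2 - 36 = -34)
I(F, a) = -27*a (I(F, a) = a*(-22 - 5) = a*(-27) = -27*a)
2381598 + I(-23*(-3*3 + 10), 7 + D(3)*(-3)) = 2381598 - 27*(7 - 34*(-3)) = 2381598 - 27*(7 + 102) = 2381598 - 27*109 = 2381598 - 2943 = 2378655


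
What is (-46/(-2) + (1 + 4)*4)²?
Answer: 1849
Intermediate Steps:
(-46/(-2) + (1 + 4)*4)² = (-46*(-½) + 5*4)² = (23 + 20)² = 43² = 1849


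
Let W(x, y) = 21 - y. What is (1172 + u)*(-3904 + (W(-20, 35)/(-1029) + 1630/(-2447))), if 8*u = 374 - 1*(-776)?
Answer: -1848021731369/359709 ≈ -5.1375e+6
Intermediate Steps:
u = 575/4 (u = (374 - 1*(-776))/8 = (374 + 776)/8 = (1/8)*1150 = 575/4 ≈ 143.75)
(1172 + u)*(-3904 + (W(-20, 35)/(-1029) + 1630/(-2447))) = (1172 + 575/4)*(-3904 + ((21 - 1*35)/(-1029) + 1630/(-2447))) = 5263*(-3904 + ((21 - 35)*(-1/1029) + 1630*(-1/2447)))/4 = 5263*(-3904 + (-14*(-1/1029) - 1630/2447))/4 = 5263*(-3904 + (2/147 - 1630/2447))/4 = 5263*(-3904 - 234716/359709)/4 = (5263/4)*(-1404538652/359709) = -1848021731369/359709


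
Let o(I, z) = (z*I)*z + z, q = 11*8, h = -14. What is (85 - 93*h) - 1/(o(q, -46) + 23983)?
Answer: 291471114/210145 ≈ 1387.0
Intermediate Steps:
q = 88
o(I, z) = z + I*z**2 (o(I, z) = (I*z)*z + z = I*z**2 + z = z + I*z**2)
(85 - 93*h) - 1/(o(q, -46) + 23983) = (85 - 93*(-14)) - 1/(-46*(1 + 88*(-46)) + 23983) = (85 + 1302) - 1/(-46*(1 - 4048) + 23983) = 1387 - 1/(-46*(-4047) + 23983) = 1387 - 1/(186162 + 23983) = 1387 - 1/210145 = 291471114/210145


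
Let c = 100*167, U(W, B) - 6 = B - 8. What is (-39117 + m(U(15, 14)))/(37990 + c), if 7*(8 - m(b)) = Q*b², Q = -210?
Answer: -34789/54690 ≈ -0.63611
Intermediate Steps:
U(W, B) = -2 + B (U(W, B) = 6 + (B - 8) = 6 + (-8 + B) = -2 + B)
c = 16700
m(b) = 8 + 30*b² (m(b) = 8 - (-30)*b² = 8 + 30*b²)
(-39117 + m(U(15, 14)))/(37990 + c) = (-39117 + (8 + 30*(-2 + 14)²))/(37990 + 16700) = (-39117 + (8 + 30*12²))/54690 = (-39117 + (8 + 30*144))*(1/54690) = (-39117 + (8 + 4320))*(1/54690) = (-39117 + 4328)*(1/54690) = -34789*1/54690 = -34789/54690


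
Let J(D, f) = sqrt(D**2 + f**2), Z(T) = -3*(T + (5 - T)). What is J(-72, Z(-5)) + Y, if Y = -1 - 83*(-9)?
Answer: 746 + 3*sqrt(601) ≈ 819.55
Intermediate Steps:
Z(T) = -15 (Z(T) = -3*5 = -15)
Y = 746 (Y = -1 + 747 = 746)
J(-72, Z(-5)) + Y = sqrt((-72)**2 + (-15)**2) + 746 = sqrt(5184 + 225) + 746 = sqrt(5409) + 746 = 3*sqrt(601) + 746 = 746 + 3*sqrt(601)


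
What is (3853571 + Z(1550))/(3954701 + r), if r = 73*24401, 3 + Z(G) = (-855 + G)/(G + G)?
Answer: 2389212299/3556303880 ≈ 0.67182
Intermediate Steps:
Z(G) = -3 + (-855 + G)/(2*G) (Z(G) = -3 + (-855 + G)/(G + G) = -3 + (-855 + G)/((2*G)) = -3 + (-855 + G)*(1/(2*G)) = -3 + (-855 + G)/(2*G))
r = 1781273
(3853571 + Z(1550))/(3954701 + r) = (3853571 + (5/2)*(-171 - 1*1550)/1550)/(3954701 + 1781273) = (3853571 + (5/2)*(1/1550)*(-171 - 1550))/5735974 = (3853571 + (5/2)*(1/1550)*(-1721))*(1/5735974) = (3853571 - 1721/620)*(1/5735974) = (2389212299/620)*(1/5735974) = 2389212299/3556303880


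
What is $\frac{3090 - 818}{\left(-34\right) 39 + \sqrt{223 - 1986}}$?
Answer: $- \frac{3012672}{1760039} - \frac{2272 i \sqrt{1763}}{1760039} \approx -1.7117 - 0.054202 i$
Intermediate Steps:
$\frac{3090 - 818}{\left(-34\right) 39 + \sqrt{223 - 1986}} = \frac{2272}{-1326 + \sqrt{-1763}} = \frac{2272}{-1326 + i \sqrt{1763}}$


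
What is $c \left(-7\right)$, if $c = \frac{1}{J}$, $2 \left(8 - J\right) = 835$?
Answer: $\frac{2}{117} \approx 0.017094$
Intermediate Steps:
$J = - \frac{819}{2}$ ($J = 8 - \frac{835}{2} = - \frac{819}{2} \approx -409.5$)
$c = - \frac{2}{819}$ ($c = \frac{1}{- \frac{819}{2}} = - \frac{2}{819} \approx -0.002442$)
$c \left(-7\right) = \left(- \frac{2}{819}\right) \left(-7\right) = \frac{2}{117}$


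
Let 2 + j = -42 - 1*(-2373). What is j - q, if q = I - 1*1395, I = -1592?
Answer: 5316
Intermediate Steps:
q = -2987 (q = -1592 - 1*1395 = -1592 - 1395 = -2987)
j = 2329 (j = -2 + (-42 - 1*(-2373)) = -2 + (-42 + 2373) = -2 + 2331 = 2329)
j - q = 2329 - 1*(-2987) = 2329 + 2987 = 5316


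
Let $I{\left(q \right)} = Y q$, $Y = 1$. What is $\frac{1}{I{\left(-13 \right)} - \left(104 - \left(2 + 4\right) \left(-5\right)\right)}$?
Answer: $- \frac{1}{147} \approx -0.0068027$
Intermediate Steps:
$I{\left(q \right)} = q$ ($I{\left(q \right)} = 1 q = q$)
$\frac{1}{I{\left(-13 \right)} - \left(104 - \left(2 + 4\right) \left(-5\right)\right)} = \frac{1}{-13 - \left(104 - \left(2 + 4\right) \left(-5\right)\right)} = \frac{1}{-13 + \left(-104 + 6 \left(-5\right)\right)} = \frac{1}{-13 - 134} = \frac{1}{-147} = - \frac{1}{147}$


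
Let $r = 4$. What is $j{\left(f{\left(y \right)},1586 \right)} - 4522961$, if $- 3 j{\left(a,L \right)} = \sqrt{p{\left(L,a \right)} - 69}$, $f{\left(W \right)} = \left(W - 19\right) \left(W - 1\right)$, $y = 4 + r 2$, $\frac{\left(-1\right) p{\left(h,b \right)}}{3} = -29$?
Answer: $-4522961 - \sqrt{2} \approx -4.523 \cdot 10^{6}$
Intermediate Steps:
$p{\left(h,b \right)} = 87$ ($p{\left(h,b \right)} = \left(-3\right) \left(-29\right) = 87$)
$y = 12$ ($y = 4 + 4 \cdot 2 = 4 + 8 = 12$)
$f{\left(W \right)} = \left(-1 + W\right) \left(-19 + W\right)$ ($f{\left(W \right)} = \left(-19 + W\right) \left(-1 + W\right) = \left(-1 + W\right) \left(-19 + W\right)$)
$j{\left(a,L \right)} = - \sqrt{2}$ ($j{\left(a,L \right)} = - \frac{\sqrt{87 - 69}}{3} = - \frac{\sqrt{18}}{3} = - \frac{3 \sqrt{2}}{3} = - \sqrt{2}$)
$j{\left(f{\left(y \right)},1586 \right)} - 4522961 = - \sqrt{2} - 4522961 = -4522961 - \sqrt{2}$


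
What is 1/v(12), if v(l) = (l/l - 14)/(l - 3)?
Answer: -9/13 ≈ -0.69231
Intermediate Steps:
v(l) = -13/(-3 + l) (v(l) = (1 - 14)/(-3 + l) = -13/(-3 + l))
1/v(12) = 1/(-13/(-3 + 12)) = 1/(-13/9) = -9/13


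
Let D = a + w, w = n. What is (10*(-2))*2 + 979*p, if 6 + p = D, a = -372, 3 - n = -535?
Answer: 156600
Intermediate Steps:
n = 538 (n = 3 - 1*(-535) = 3 + 535 = 538)
w = 538
D = 166 (D = -372 + 538 = 166)
p = 160 (p = -6 + 166 = 160)
(10*(-2))*2 + 979*p = (10*(-2))*2 + 979*160 = -20*2 + 156640 = -40 + 156640 = 156600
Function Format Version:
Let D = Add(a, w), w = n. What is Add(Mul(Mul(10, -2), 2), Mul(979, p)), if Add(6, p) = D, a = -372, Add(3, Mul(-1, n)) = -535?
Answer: 156600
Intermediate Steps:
n = 538 (n = Add(3, Mul(-1, -535)) = Add(3, 535) = 538)
w = 538
D = 166 (D = Add(-372, 538) = 166)
p = 160 (p = Add(-6, 166) = 160)
Add(Mul(Mul(10, -2), 2), Mul(979, p)) = Add(Mul(Mul(10, -2), 2), Mul(979, 160)) = Add(Mul(-20, 2), 156640) = Add(-40, 156640) = 156600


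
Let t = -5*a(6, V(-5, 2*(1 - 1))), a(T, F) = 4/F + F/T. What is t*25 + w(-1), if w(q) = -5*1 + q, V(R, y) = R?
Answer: 1189/6 ≈ 198.17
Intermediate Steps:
w(q) = -5 + q
t = 49/6 (t = -5*(4/(-5) - 5/6) = -5*(4*(-⅕) - 5*⅙) = -5*(-⅘ - ⅚) = -5*(-49/30) = 49/6 ≈ 8.1667)
t*25 + w(-1) = (49/6)*25 + (-5 - 1) = 1225/6 - 6 = 1189/6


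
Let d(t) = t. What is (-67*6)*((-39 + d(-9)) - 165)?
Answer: 85626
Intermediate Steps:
(-67*6)*((-39 + d(-9)) - 165) = (-67*6)*((-39 - 9) - 165) = -402*(-48 - 165) = -402*(-213) = 85626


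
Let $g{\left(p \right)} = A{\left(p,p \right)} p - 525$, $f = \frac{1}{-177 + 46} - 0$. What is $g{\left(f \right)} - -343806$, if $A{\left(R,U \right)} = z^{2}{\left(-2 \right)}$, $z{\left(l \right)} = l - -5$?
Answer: $\frac{44969802}{131} \approx 3.4328 \cdot 10^{5}$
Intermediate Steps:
$z{\left(l \right)} = 5 + l$ ($z{\left(l \right)} = l + 5 = 5 + l$)
$A{\left(R,U \right)} = 9$ ($A{\left(R,U \right)} = \left(5 - 2\right)^{2} = 3^{2} = 9$)
$f = - \frac{1}{131}$ ($f = \frac{1}{-131} + \left(8 - 8\right) = - \frac{1}{131} + 0 = - \frac{1}{131} \approx -0.0076336$)
$g{\left(p \right)} = -525 + 9 p$ ($g{\left(p \right)} = 9 p - 525 = -525 + 9 p$)
$g{\left(f \right)} - -343806 = \left(-525 + 9 \left(- \frac{1}{131}\right)\right) - -343806 = \left(-525 - \frac{9}{131}\right) + 343806 = - \frac{68784}{131} + 343806 = \frac{44969802}{131}$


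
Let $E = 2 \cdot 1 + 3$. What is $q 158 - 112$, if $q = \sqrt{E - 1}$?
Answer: $204$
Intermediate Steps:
$E = 5$ ($E = 2 + 3 = 5$)
$q = 2$ ($q = \sqrt{5 - 1} = \sqrt{4} = 2$)
$q 158 - 112 = 2 \cdot 158 - 112 = 316 - 112 = 204$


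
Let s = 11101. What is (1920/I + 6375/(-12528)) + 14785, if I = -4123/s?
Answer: 165547234385/17217648 ≈ 9615.0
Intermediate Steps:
I = -4123/11101 ≈ -0.37141
(1920/I + 6375/(-12528)) + 14785 = (1920/(-4123/11101) + 6375/(-12528)) + 14785 = (1920*(-11101/4123) + 6375*(-1/12528)) + 14785 = (-21313920/4123 - 2125/4176) + 14785 = -89015691295/17217648 + 14785 = 165547234385/17217648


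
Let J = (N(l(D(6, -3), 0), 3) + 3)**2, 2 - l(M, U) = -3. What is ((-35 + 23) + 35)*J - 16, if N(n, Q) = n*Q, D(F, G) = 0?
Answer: 7436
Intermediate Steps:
l(M, U) = 5 (l(M, U) = 2 - 1*(-3) = 2 + 3 = 5)
N(n, Q) = Q*n
J = 324 (J = (3*5 + 3)**2 = (15 + 3)**2 = 18**2 = 324)
((-35 + 23) + 35)*J - 16 = ((-35 + 23) + 35)*324 - 16 = (-12 + 35)*324 - 16 = 23*324 - 16 = 7452 - 16 = 7436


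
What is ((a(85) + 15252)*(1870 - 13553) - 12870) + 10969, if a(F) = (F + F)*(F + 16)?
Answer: -378788127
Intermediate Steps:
a(F) = 2*F*(16 + F) (a(F) = (2*F)*(16 + F) = 2*F*(16 + F))
((a(85) + 15252)*(1870 - 13553) - 12870) + 10969 = ((2*85*(16 + 85) + 15252)*(1870 - 13553) - 12870) + 10969 = ((2*85*101 + 15252)*(-11683) - 12870) + 10969 = ((17170 + 15252)*(-11683) - 12870) + 10969 = (32422*(-11683) - 12870) + 10969 = (-378786226 - 12870) + 10969 = -378799096 + 10969 = -378788127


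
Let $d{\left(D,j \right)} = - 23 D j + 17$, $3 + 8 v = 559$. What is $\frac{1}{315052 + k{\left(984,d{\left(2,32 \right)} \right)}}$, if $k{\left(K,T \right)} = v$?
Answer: $\frac{2}{630243} \approx 3.1734 \cdot 10^{-6}$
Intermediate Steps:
$v = \frac{139}{2}$ ($v = - \frac{3}{8} + \frac{1}{8} \cdot 559 = - \frac{3}{8} + \frac{559}{8} = \frac{139}{2} \approx 69.5$)
$d{\left(D,j \right)} = 17 - 23 D j$ ($d{\left(D,j \right)} = - 23 D j + 17 = 17 - 23 D j$)
$k{\left(K,T \right)} = \frac{139}{2}$
$\frac{1}{315052 + k{\left(984,d{\left(2,32 \right)} \right)}} = \frac{1}{315052 + \frac{139}{2}} = \frac{1}{\frac{630243}{2}} = \frac{2}{630243}$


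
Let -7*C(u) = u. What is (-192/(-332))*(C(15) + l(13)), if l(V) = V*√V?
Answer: -720/581 + 624*√13/83 ≈ 25.868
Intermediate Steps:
C(u) = -u/7
l(V) = V^(3/2)
(-192/(-332))*(C(15) + l(13)) = (-192/(-332))*(-⅐*15 + 13^(3/2)) = (-192*(-1/332))*(-15/7 + 13*√13) = 48*(-15/7 + 13*√13)/83 = -720/581 + 624*√13/83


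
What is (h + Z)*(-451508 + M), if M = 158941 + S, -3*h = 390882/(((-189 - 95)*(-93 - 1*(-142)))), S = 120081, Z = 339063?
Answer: -203470134602743/3479 ≈ -5.8485e+10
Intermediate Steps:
h = 65147/6958 (h = -130294/((-189 - 95)*(-93 - 1*(-142))) = -130294/((-284*(-93 + 142))) = -130294/((-284*49)) = -130294/(-13916) = -130294*(-1)/13916 = -1/3*(-195441/6958) = 65147/6958 ≈ 9.3629)
M = 279022 (M = 158941 + 120081 = 279022)
(h + Z)*(-451508 + M) = (65147/6958 + 339063)*(-451508 + 279022) = (2359265501/6958)*(-172486) = -203470134602743/3479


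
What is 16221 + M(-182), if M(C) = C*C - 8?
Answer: 49337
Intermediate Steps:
M(C) = -8 + C**2 (M(C) = C**2 - 8 = -8 + C**2)
16221 + M(-182) = 16221 + (-8 + (-182)**2) = 16221 + (-8 + 33124) = 16221 + 33116 = 49337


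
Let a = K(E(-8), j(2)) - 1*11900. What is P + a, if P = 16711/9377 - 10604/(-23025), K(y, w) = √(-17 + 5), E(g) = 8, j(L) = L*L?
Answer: -2568790353017/215905425 + 2*I*√3 ≈ -11898.0 + 3.4641*I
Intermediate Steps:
j(L) = L²
K(y, w) = 2*I*√3 (K(y, w) = √(-12) = 2*I*√3)
P = 484204483/215905425 (P = 16711*(1/9377) - 10604*(-1/23025) = 16711/9377 + 10604/23025 = 484204483/215905425 ≈ 2.2427)
a = -11900 + 2*I*√3 (a = 2*I*√3 - 1*11900 = 2*I*√3 - 11900 = -11900 + 2*I*√3 ≈ -11900.0 + 3.4641*I)
P + a = 484204483/215905425 + (-11900 + 2*I*√3) = -2568790353017/215905425 + 2*I*√3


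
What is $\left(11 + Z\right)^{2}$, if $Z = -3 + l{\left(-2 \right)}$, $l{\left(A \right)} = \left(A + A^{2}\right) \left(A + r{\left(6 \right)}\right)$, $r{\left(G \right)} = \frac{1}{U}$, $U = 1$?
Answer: $36$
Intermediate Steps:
$r{\left(G \right)} = 1$ ($r{\left(G \right)} = 1^{-1} = 1$)
$l{\left(A \right)} = \left(1 + A\right) \left(A + A^{2}\right)$ ($l{\left(A \right)} = \left(A + A^{2}\right) \left(A + 1\right) = \left(A + A^{2}\right) \left(1 + A\right) = \left(1 + A\right) \left(A + A^{2}\right)$)
$Z = -5$ ($Z = -3 - 2 \left(1 + \left(-2\right)^{2} + 2 \left(-2\right)\right) = -3 - 2 \left(1 + 4 - 4\right) = -3 - 2 = -5$)
$\left(11 + Z\right)^{2} = \left(11 - 5\right)^{2} = 6^{2} = 36$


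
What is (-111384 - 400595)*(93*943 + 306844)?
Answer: -201997730597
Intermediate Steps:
(-111384 - 400595)*(93*943 + 306844) = -511979*(87699 + 306844) = -511979*394543 = -201997730597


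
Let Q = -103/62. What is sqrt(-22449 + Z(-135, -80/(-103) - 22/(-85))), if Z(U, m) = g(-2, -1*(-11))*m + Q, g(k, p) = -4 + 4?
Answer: I*sqrt(86300342)/62 ≈ 149.84*I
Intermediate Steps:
g(k, p) = 0
Q = -103/62 (Q = -103*1/62 = -103/62 ≈ -1.6613)
Z(U, m) = -103/62 (Z(U, m) = 0*m - 103/62 = 0 - 103/62 = -103/62)
sqrt(-22449 + Z(-135, -80/(-103) - 22/(-85))) = sqrt(-22449 - 103/62) = sqrt(-1391941/62) = I*sqrt(86300342)/62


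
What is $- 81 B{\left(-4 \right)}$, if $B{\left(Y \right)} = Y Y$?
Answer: $-1296$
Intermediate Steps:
$B{\left(Y \right)} = Y^{2}$
$- 81 B{\left(-4 \right)} = - 81 \left(-4\right)^{2} = \left(-81\right) 16 = -1296$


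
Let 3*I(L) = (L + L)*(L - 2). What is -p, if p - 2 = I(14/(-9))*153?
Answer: -15286/27 ≈ -566.15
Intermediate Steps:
I(L) = 2*L*(-2 + L)/3 (I(L) = ((L + L)*(L - 2))/3 = ((2*L)*(-2 + L))/3 = (2*L*(-2 + L))/3 = 2*L*(-2 + L)/3)
p = 15286/27 (p = 2 + (2*(14/(-9))*(-2 + 14/(-9))/3)*153 = 2 + (2*(14*(-⅑))*(-2 + 14*(-⅑))/3)*153 = 2 + ((⅔)*(-14/9)*(-2 - 14/9))*153 = 2 + ((⅔)*(-14/9)*(-32/9))*153 = 2 + (896/243)*153 = 2 + 15232/27 = 15286/27 ≈ 566.15)
-p = -1*15286/27 = -15286/27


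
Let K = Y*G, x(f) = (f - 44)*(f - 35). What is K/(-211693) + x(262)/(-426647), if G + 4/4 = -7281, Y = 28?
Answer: 76515776914/90318183371 ≈ 0.84718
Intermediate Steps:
G = -7282 (G = -1 - 7281 = -7282)
x(f) = (-44 + f)*(-35 + f)
K = -203896 (K = 28*(-7282) = -203896)
K/(-211693) + x(262)/(-426647) = -203896/(-211693) + (1540 + 262**2 - 79*262)/(-426647) = -203896*(-1/211693) + (1540 + 68644 - 20698)*(-1/426647) = 203896/211693 + 49486*(-1/426647) = 203896/211693 - 49486/426647 = 76515776914/90318183371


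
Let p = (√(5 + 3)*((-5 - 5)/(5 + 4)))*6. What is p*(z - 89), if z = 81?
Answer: 320*√2/3 ≈ 150.85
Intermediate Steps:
p = -40*√2/3 (p = (√8*(-10/9))*6 = ((2*√2)*(-10*⅑))*6 = ((2*√2)*(-10/9))*6 = -20*√2/9*6 = -40*√2/3 ≈ -18.856)
p*(z - 89) = (-40*√2/3)*(81 - 89) = -40*√2/3*(-8) = 320*√2/3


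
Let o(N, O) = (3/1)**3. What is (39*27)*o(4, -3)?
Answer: 28431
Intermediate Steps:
o(N, O) = 27 (o(N, O) = (3*1)**3 = 3**3 = 27)
(39*27)*o(4, -3) = (39*27)*27 = 1053*27 = 28431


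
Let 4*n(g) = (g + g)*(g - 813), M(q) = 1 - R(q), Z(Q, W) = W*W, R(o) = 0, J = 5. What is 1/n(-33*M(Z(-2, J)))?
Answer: 1/13959 ≈ 7.1638e-5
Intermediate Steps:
Z(Q, W) = W**2
M(q) = 1 (M(q) = 1 - 1*0 = 1 + 0 = 1)
n(g) = g*(-813 + g)/2 (n(g) = ((g + g)*(g - 813))/4 = ((2*g)*(-813 + g))/4 = (2*g*(-813 + g))/4 = g*(-813 + g)/2)
1/n(-33*M(Z(-2, J))) = 1/((-33*1)*(-813 - 33*1)/2) = 1/((1/2)*(-33)*(-813 - 33)) = 1/((1/2)*(-33)*(-846)) = 1/13959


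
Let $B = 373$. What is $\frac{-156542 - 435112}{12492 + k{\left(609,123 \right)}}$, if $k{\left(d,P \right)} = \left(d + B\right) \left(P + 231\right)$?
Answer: $- \frac{98609}{60020} \approx -1.6429$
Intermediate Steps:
$k{\left(d,P \right)} = \left(231 + P\right) \left(373 + d\right)$ ($k{\left(d,P \right)} = \left(d + 373\right) \left(P + 231\right) = \left(373 + d\right) \left(231 + P\right) = \left(231 + P\right) \left(373 + d\right)$)
$\frac{-156542 - 435112}{12492 + k{\left(609,123 \right)}} = \frac{-156542 - 435112}{12492 + \left(86163 + 231 \cdot 609 + 373 \cdot 123 + 123 \cdot 609\right)} = - \frac{591654}{12492 + \left(86163 + 140679 + 45879 + 74907\right)} = - \frac{591654}{12492 + 347628} = - \frac{591654}{360120} = \left(-591654\right) \frac{1}{360120} = - \frac{98609}{60020}$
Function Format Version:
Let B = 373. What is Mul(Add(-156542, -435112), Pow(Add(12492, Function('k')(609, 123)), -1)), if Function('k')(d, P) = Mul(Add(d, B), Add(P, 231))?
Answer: Rational(-98609, 60020) ≈ -1.6429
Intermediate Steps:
Function('k')(d, P) = Mul(Add(231, P), Add(373, d)) (Function('k')(d, P) = Mul(Add(d, 373), Add(P, 231)) = Mul(Add(373, d), Add(231, P)) = Mul(Add(231, P), Add(373, d)))
Mul(Add(-156542, -435112), Pow(Add(12492, Function('k')(609, 123)), -1)) = Mul(Add(-156542, -435112), Pow(Add(12492, Add(86163, Mul(231, 609), Mul(373, 123), Mul(123, 609))), -1)) = Mul(-591654, Pow(Add(12492, Add(86163, 140679, 45879, 74907)), -1)) = Mul(-591654, Pow(Add(12492, 347628), -1)) = Mul(-591654, Pow(360120, -1)) = Mul(-591654, Rational(1, 360120)) = Rational(-98609, 60020)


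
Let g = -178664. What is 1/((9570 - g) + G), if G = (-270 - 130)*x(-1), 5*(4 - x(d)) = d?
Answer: 1/186554 ≈ 5.3604e-6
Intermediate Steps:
x(d) = 4 - d/5
G = -1680 (G = (-270 - 130)*(4 - ⅕*(-1)) = -400*(4 + ⅕) = -400*21/5 = -1680)
1/((9570 - g) + G) = 1/((9570 - 1*(-178664)) - 1680) = 1/((9570 + 178664) - 1680) = 1/(188234 - 1680) = 1/186554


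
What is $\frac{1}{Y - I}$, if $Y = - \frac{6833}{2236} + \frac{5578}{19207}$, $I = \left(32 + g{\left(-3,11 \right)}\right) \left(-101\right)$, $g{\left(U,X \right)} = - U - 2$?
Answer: $\frac{42946852}{143023088693} \approx 0.00030028$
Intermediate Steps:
$g{\left(U,X \right)} = -2 - U$
$I = -3333$ ($I = \left(32 - -1\right) \left(-101\right) = \left(32 + \left(-2 + 3\right)\right) \left(-101\right) = \left(32 + 1\right) \left(-101\right) = 33 \left(-101\right) = -3333$)
$Y = - \frac{118769023}{42946852}$ ($Y = \left(-6833\right) \frac{1}{2236} + 5578 \cdot \frac{1}{19207} = - \frac{6833}{2236} + \frac{5578}{19207} = - \frac{118769023}{42946852} \approx -2.7655$)
$\frac{1}{Y - I} = \frac{1}{- \frac{118769023}{42946852} - -3333} = \frac{1}{- \frac{118769023}{42946852} + 3333} = \frac{1}{\frac{143023088693}{42946852}} = \frac{42946852}{143023088693}$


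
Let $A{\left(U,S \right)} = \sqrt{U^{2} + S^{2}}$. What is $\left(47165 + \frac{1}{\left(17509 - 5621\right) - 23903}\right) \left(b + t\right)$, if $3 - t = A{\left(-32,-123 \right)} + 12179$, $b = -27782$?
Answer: $- \frac{22643698086092}{12015} - \frac{566687474 \sqrt{16153}}{12015} \approx -1.8906 \cdot 10^{9}$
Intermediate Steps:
$A{\left(U,S \right)} = \sqrt{S^{2} + U^{2}}$
$t = -12176 - \sqrt{16153}$ ($t = 3 - \left(\sqrt{\left(-123\right)^{2} + \left(-32\right)^{2}} + 12179\right) = 3 - \left(\sqrt{15129 + 1024} + 12179\right) = 3 - \left(\sqrt{16153} + 12179\right) = 3 - \left(12179 + \sqrt{16153}\right) = -12176 - \sqrt{16153} \approx -12303.0$)
$\left(47165 + \frac{1}{\left(17509 - 5621\right) - 23903}\right) \left(b + t\right) = \left(47165 + \frac{1}{\left(17509 - 5621\right) - 23903}\right) \left(-27782 - \left(12176 + \sqrt{16153}\right)\right) = \left(47165 + \frac{1}{\left(17509 - 5621\right) - 23903}\right) \left(-39958 - \sqrt{16153}\right) = \left(47165 + \frac{1}{11888 - 23903}\right) \left(-39958 - \sqrt{16153}\right) = \left(47165 + \frac{1}{-12015}\right) \left(-39958 - \sqrt{16153}\right) = \left(47165 - \frac{1}{12015}\right) \left(-39958 - \sqrt{16153}\right) = \frac{566687474 \left(-39958 - \sqrt{16153}\right)}{12015} = - \frac{22643698086092}{12015} - \frac{566687474 \sqrt{16153}}{12015}$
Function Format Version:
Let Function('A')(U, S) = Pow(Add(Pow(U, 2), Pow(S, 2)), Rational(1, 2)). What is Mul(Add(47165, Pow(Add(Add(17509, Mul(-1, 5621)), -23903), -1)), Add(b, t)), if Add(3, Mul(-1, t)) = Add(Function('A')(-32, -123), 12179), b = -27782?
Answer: Add(Rational(-22643698086092, 12015), Mul(Rational(-566687474, 12015), Pow(16153, Rational(1, 2)))) ≈ -1.8906e+9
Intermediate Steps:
Function('A')(U, S) = Pow(Add(Pow(S, 2), Pow(U, 2)), Rational(1, 2))
t = Add(-12176, Mul(-1, Pow(16153, Rational(1, 2)))) (t = Add(3, Mul(-1, Add(Pow(Add(Pow(-123, 2), Pow(-32, 2)), Rational(1, 2)), 12179))) = Add(3, Mul(-1, Add(Pow(Add(15129, 1024), Rational(1, 2)), 12179))) = Add(3, Mul(-1, Add(Pow(16153, Rational(1, 2)), 12179))) = Add(3, Mul(-1, Add(12179, Pow(16153, Rational(1, 2))))) = Add(3, Add(-12179, Mul(-1, Pow(16153, Rational(1, 2))))) = Add(-12176, Mul(-1, Pow(16153, Rational(1, 2)))) ≈ -12303.)
Mul(Add(47165, Pow(Add(Add(17509, Mul(-1, 5621)), -23903), -1)), Add(b, t)) = Mul(Add(47165, Pow(Add(Add(17509, Mul(-1, 5621)), -23903), -1)), Add(-27782, Add(-12176, Mul(-1, Pow(16153, Rational(1, 2)))))) = Mul(Add(47165, Pow(Add(Add(17509, -5621), -23903), -1)), Add(-39958, Mul(-1, Pow(16153, Rational(1, 2))))) = Mul(Add(47165, Pow(Add(11888, -23903), -1)), Add(-39958, Mul(-1, Pow(16153, Rational(1, 2))))) = Mul(Add(47165, Pow(-12015, -1)), Add(-39958, Mul(-1, Pow(16153, Rational(1, 2))))) = Mul(Add(47165, Rational(-1, 12015)), Add(-39958, Mul(-1, Pow(16153, Rational(1, 2))))) = Mul(Rational(566687474, 12015), Add(-39958, Mul(-1, Pow(16153, Rational(1, 2))))) = Add(Rational(-22643698086092, 12015), Mul(Rational(-566687474, 12015), Pow(16153, Rational(1, 2))))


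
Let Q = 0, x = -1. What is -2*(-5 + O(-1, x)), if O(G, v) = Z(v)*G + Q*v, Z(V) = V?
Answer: 8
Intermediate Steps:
O(G, v) = G*v (O(G, v) = v*G + 0*v = G*v + 0 = G*v)
-2*(-5 + O(-1, x)) = -2*(-5 - 1*(-1)) = -2*(-5 + 1) = -2*(-4) = 8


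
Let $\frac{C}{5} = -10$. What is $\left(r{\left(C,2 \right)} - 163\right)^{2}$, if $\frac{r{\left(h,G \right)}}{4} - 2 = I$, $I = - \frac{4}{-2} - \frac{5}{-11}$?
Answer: $\frac{2550409}{121} \approx 21078.0$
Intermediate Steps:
$C = -50$ ($C = 5 \left(-10\right) = -50$)
$I = \frac{27}{11}$ ($I = \left(-4\right) \left(- \frac{1}{2}\right) - - \frac{5}{11} = 2 + \frac{5}{11} = \frac{27}{11} \approx 2.4545$)
$r{\left(h,G \right)} = \frac{196}{11}$ ($r{\left(h,G \right)} = 8 + 4 \cdot \frac{27}{11} = 8 + \frac{108}{11} = \frac{196}{11}$)
$\left(r{\left(C,2 \right)} - 163\right)^{2} = \left(\frac{196}{11} - 163\right)^{2} = \left(- \frac{1597}{11}\right)^{2} = \frac{2550409}{121}$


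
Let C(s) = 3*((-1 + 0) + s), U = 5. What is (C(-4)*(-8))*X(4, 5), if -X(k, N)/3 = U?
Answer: -1800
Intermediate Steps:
C(s) = -3 + 3*s (C(s) = 3*(-1 + s) = -3 + 3*s)
X(k, N) = -15 (X(k, N) = -3*5 = -15)
(C(-4)*(-8))*X(4, 5) = ((-3 + 3*(-4))*(-8))*(-15) = ((-3 - 12)*(-8))*(-15) = -15*(-8)*(-15) = 120*(-15) = -1800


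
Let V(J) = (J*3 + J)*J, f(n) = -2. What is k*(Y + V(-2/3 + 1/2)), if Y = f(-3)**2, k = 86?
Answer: 3182/9 ≈ 353.56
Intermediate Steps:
V(J) = 4*J**2 (V(J) = (3*J + J)*J = (4*J)*J = 4*J**2)
Y = 4 (Y = (-2)**2 = 4)
k*(Y + V(-2/3 + 1/2)) = 86*(4 + 4*(-2/3 + 1/2)**2) = 86*(4 + 4*(-1/6)**2) = 86*(4 + 4*(1/36)) = 86*(4 + 1/9) = 86*(37/9) = 3182/9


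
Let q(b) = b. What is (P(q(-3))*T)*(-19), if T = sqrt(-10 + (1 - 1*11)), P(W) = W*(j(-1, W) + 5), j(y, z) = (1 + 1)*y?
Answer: 342*I*sqrt(5) ≈ 764.74*I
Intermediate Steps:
j(y, z) = 2*y
P(W) = 3*W (P(W) = W*(2*(-1) + 5) = W*(-2 + 5) = W*3 = 3*W)
T = 2*I*sqrt(5) (T = sqrt(-10 + (1 - 11)) = sqrt(-10 - 10) = sqrt(-20) = 2*I*sqrt(5) ≈ 4.4721*I)
(P(q(-3))*T)*(-19) = ((3*(-3))*(2*I*sqrt(5)))*(-19) = -18*I*sqrt(5)*(-19) = 342*I*sqrt(5)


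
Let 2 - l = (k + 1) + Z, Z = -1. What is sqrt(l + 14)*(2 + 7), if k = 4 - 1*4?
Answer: 36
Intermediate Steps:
k = 0 (k = 4 - 4 = 0)
l = 2 (l = 2 - ((0 + 1) - 1) = 2 - (1 - 1) = 2 - 1*0 = 2 + 0 = 2)
sqrt(l + 14)*(2 + 7) = sqrt(2 + 14)*(2 + 7) = sqrt(16)*9 = 4*9 = 36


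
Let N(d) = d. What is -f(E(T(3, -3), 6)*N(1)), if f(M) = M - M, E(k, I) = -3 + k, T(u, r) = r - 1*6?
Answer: 0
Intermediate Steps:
T(u, r) = -6 + r (T(u, r) = r - 6 = -6 + r)
f(M) = 0
-f(E(T(3, -3), 6)*N(1)) = -1*0 = 0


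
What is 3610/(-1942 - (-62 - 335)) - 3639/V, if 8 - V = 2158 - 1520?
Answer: 74399/21630 ≈ 3.4396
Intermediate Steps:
V = -630 (V = 8 - (2158 - 1520) = 8 - 1*638 = 8 - 638 = -630)
3610/(-1942 - (-62 - 335)) - 3639/V = 3610/(-1942 - (-62 - 335)) - 3639/(-630) = 3610/(-1942 - 1*(-397)) - 3639*(-1/630) = 3610/(-1942 + 397) + 1213/210 = 3610/(-1545) + 1213/210 = 3610*(-1/1545) + 1213/210 = -722/309 + 1213/210 = 74399/21630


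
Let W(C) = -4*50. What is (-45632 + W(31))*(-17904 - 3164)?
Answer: 965588576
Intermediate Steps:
W(C) = -200
(-45632 + W(31))*(-17904 - 3164) = (-45632 - 200)*(-17904 - 3164) = -45832*(-21068) = 965588576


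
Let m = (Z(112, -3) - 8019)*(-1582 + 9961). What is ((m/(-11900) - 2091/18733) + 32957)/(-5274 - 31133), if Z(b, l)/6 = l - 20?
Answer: -1232456044957/1159420962700 ≈ -1.0630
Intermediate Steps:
Z(b, l) = -120 + 6*l (Z(b, l) = 6*(l - 20) = 6*(-20 + l) = -120 + 6*l)
m = -68347503 (m = ((-120 + 6*(-3)) - 8019)*(-1582 + 9961) = ((-120 - 18) - 8019)*8379 = (-138 - 8019)*8379 = -8157*8379 = -68347503)
((m/(-11900) - 2091/18733) + 32957)/(-5274 - 31133) = ((-68347503/(-11900) - 2091/18733) + 32957)/(-5274 - 31133) = ((-68347503*(-1/11900) - 2091*1/18733) + 32957)/(-36407) = ((9763929/1700 - 2091/18733) + 32957)*(-1/36407) = (182904127257/31846100 + 32957)*(-1/36407) = (1232456044957/31846100)*(-1/36407) = -1232456044957/1159420962700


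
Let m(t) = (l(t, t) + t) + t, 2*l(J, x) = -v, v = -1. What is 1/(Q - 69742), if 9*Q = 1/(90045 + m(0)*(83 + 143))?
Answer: -811422/56590193123 ≈ -1.4339e-5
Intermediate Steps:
l(J, x) = 1/2 (l(J, x) = (-1*(-1))/2 = (1/2)*1 = 1/2)
m(t) = 1/2 + 2*t (m(t) = (1/2 + t) + t = 1/2 + 2*t)
Q = 1/811422 (Q = 1/(9*(90045 + (1/2 + 2*0)*(83 + 143))) = 1/(9*(90045 + (1/2 + 0)*226)) = 1/(9*(90045 + (1/2)*226)) = 1/(9*(90045 + 113)) = (1/9)/90158 = (1/9)*(1/90158) = 1/811422 ≈ 1.2324e-6)
1/(Q - 69742) = 1/(1/811422 - 69742) = 1/(-56590193123/811422) = -811422/56590193123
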